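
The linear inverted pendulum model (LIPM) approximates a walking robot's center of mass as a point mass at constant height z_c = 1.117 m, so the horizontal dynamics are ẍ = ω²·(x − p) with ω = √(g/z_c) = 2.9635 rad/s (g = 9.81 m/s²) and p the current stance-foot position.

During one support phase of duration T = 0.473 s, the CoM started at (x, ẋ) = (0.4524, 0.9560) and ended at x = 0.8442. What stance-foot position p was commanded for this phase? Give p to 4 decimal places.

ωT = 2.9635·0.473 = 1.401735; cosh(ωT) = 2.154207, sinh(ωT) = 1.908037
x(T) = p + (x₀−p)·cosh(ωT) + (ẋ₀/ω)·sinh(ωT) ⇒ p·(1 − cosh) = x(T) − x₀·cosh − (ẋ₀/ω)·sinh
numerator   = 0.8442 − (0.4524)·2.154207 − (0.9560/2.9635)·1.908037 = -0.745880
denominator = 1 − 2.154207 = -1.154207
p = -0.745880 / -1.154207 = 0.6462

p = 0.6462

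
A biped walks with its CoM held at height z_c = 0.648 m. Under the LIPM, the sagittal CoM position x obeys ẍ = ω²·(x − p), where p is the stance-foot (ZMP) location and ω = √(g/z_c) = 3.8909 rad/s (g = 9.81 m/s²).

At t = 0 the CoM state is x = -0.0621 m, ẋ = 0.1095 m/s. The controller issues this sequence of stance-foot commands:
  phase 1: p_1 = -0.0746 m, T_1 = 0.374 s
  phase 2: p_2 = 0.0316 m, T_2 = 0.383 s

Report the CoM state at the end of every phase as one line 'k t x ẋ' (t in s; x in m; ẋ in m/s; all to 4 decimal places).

1 0.3740 0.0107 0.3459
2 0.7570 0.1700 0.6350

phase 1: p=-0.0746, T=0.374, ωT=1.455197, cosh=2.259340, sinh=2.025986; start (x,ẋ)=(-0.062100, 0.109500) → end (x,ẋ)=(0.010658, 0.345934)
phase 2: p=0.0316, T=0.383, ωT=1.490215, cosh=2.331686, sinh=2.106362; start (x,ẋ)=(0.010658, 0.345934) → end (x,ẋ)=(0.170044, 0.634979)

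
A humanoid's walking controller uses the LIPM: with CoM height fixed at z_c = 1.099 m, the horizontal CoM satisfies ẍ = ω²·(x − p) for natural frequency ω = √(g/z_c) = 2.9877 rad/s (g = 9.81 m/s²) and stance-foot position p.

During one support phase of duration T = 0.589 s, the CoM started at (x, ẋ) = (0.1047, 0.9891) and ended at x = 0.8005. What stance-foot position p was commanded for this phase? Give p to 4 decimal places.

ωT = 2.9877·0.589 = 1.759755; cosh(ωT) = 2.991551, sinh(ωT) = 2.819464
x(T) = p + (x₀−p)·cosh(ωT) + (ẋ₀/ω)·sinh(ωT) ⇒ p·(1 − cosh) = x(T) − x₀·cosh − (ẋ₀/ω)·sinh
numerator   = 0.8005 − (0.1047)·2.991551 − (0.9891/2.9877)·2.819464 = -0.446120
denominator = 1 − 2.991551 = -1.991551
p = -0.446120 / -1.991551 = 0.2240

p = 0.2240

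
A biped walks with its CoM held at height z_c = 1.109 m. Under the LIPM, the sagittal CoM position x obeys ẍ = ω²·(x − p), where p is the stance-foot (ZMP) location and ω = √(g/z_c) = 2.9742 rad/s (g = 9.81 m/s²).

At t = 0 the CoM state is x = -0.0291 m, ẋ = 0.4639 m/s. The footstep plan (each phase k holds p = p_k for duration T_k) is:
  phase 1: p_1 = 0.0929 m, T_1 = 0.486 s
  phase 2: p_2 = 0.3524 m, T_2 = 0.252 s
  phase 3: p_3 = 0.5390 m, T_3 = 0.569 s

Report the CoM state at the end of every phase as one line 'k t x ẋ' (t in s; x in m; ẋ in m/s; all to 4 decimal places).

phase 1: p=0.0929, T=0.486, ωT=1.445461, cosh=2.239723, sinh=2.004086; start (x,ẋ)=(-0.029100, 0.463900) → end (x,ẋ)=(0.132240, 0.311820)
phase 2: p=0.3524, T=0.252, ωT=0.749498, cosh=1.294271, sinh=0.821667; start (x,ẋ)=(0.132240, 0.311820) → end (x,ẋ)=(0.153599, -0.134447)
phase 3: p=0.5390, T=0.569, ωT=1.692320, cosh=2.808080, sinh=2.623988; start (x,ẋ)=(0.153599, -0.134447) → end (x,ẋ)=(-0.661852, -3.385309)

1 0.4860 0.1322 0.3118
2 0.7380 0.1536 -0.1344
3 1.3070 -0.6619 -3.3853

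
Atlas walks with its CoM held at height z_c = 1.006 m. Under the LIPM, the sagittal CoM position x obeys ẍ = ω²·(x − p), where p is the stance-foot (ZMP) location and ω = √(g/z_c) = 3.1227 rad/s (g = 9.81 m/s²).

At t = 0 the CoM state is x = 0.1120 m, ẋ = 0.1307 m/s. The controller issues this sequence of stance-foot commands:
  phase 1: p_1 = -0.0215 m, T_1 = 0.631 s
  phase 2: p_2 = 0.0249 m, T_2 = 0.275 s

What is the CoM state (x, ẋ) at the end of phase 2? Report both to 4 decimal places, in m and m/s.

x = 1.4475, ẋ = 4.4869

phase 1: p=-0.0215, T=0.631, ωT=1.970424, cosh=3.656557, sinh=3.517159; start (x,ẋ)=(0.112000, 0.130700) → end (x,ẋ)=(0.613860, 1.944147)
phase 2: p=0.0249, T=0.275, ωT=0.858743, cosh=1.391943, sinh=0.968248; start (x,ẋ)=(0.613860, 1.944147) → end (x,ẋ)=(1.447516, 4.486891)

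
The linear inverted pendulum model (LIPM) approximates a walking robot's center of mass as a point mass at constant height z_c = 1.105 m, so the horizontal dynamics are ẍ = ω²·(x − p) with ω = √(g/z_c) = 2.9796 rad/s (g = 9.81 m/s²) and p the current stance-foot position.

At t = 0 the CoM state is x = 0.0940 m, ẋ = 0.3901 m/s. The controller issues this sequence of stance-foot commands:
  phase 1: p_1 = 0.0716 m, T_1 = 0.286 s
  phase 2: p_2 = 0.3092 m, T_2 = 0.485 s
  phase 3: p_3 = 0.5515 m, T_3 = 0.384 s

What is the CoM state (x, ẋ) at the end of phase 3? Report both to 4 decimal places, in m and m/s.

x = 0.9337, ẋ = 1.4323

phase 1: p=0.0716, T=0.286, ωT=0.852166, cosh=1.385605, sinh=0.959114; start (x,ẋ)=(0.094000, 0.390100) → end (x,ẋ)=(0.228208, 0.604539)
phase 2: p=0.3092, T=0.485, ωT=1.445106, cosh=2.239011, sinh=2.003290; start (x,ẋ)=(0.228208, 0.604539) → end (x,ẋ)=(0.534311, 0.870129)
phase 3: p=0.5515, T=0.384, ωT=1.144166, cosh=1.729156, sinh=1.410667; start (x,ẋ)=(0.534311, 0.870129) → end (x,ẋ)=(0.933733, 1.432340)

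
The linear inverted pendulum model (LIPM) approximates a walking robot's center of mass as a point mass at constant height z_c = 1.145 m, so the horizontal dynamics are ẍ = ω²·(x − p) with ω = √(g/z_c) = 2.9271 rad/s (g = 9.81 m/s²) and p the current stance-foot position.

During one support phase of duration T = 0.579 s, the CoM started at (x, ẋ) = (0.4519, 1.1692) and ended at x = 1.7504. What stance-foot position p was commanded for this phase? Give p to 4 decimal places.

p = 0.3154

ωT = 2.9271·0.579 = 1.694791; cosh(ωT) = 2.814572, sinh(ωT) = 2.630935
x(T) = p + (x₀−p)·cosh(ωT) + (ẋ₀/ω)·sinh(ωT) ⇒ p·(1 − cosh) = x(T) − x₀·cosh − (ẋ₀/ω)·sinh
numerator   = 1.7504 − (0.4519)·2.814572 − (1.1692/2.9271)·2.630935 = -0.572405
denominator = 1 − 2.814572 = -1.814572
p = -0.572405 / -1.814572 = 0.3154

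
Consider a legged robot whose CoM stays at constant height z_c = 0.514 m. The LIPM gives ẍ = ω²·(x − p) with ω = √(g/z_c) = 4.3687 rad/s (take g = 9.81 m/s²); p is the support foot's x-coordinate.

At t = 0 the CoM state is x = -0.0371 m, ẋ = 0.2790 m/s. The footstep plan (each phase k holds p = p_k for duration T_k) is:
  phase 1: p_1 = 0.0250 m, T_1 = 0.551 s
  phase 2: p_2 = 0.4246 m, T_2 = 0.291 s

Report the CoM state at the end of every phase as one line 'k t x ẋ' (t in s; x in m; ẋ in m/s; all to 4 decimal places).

phase 1: p=0.0250, T=0.551, ωT=2.407154, cosh=5.596193, sinh=5.506122; start (x,ẋ)=(-0.037100, 0.279000) → end (x,ẋ)=(0.029116, 0.067548)
phase 2: p=0.4246, T=0.291, ωT=1.271292, cosh=1.922962, sinh=1.642493; start (x,ẋ)=(0.029116, 0.067548) → end (x,ẋ)=(-0.310505, -2.707927)

1 0.5510 0.0291 0.0675
2 0.8420 -0.3105 -2.7079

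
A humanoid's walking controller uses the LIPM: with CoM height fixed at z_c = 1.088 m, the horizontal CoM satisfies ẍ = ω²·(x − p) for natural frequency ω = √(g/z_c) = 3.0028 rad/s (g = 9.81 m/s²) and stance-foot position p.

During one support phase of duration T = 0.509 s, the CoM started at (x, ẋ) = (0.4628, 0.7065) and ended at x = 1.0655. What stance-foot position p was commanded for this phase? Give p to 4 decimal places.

ωT = 3.0028·0.509 = 1.528425; cosh(ωT) = 2.413893, sinh(ωT) = 2.197016
x(T) = p + (x₀−p)·cosh(ωT) + (ẋ₀/ω)·sinh(ωT) ⇒ p·(1 − cosh) = x(T) − x₀·cosh − (ẋ₀/ω)·sinh
numerator   = 1.0655 − (0.4628)·2.413893 − (0.7065/3.0028)·2.197016 = -0.568565
denominator = 1 − 2.413893 = -1.413893
p = -0.568565 / -1.413893 = 0.4021

p = 0.4021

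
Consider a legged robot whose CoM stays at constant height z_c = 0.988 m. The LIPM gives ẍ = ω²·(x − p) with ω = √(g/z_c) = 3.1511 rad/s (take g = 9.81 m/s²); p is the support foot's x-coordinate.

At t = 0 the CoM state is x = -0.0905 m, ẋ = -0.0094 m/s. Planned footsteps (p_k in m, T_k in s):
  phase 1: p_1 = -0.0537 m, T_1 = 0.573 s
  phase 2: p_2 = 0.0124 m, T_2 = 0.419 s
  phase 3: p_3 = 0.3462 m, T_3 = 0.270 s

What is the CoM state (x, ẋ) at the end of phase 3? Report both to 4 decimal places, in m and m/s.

phase 1: p=-0.0537, T=0.573, ωT=1.805580, cosh=3.123940, sinh=2.959561; start (x,ẋ)=(-0.090500, -0.009400) → end (x,ẋ)=(-0.177490, -0.372557)
phase 2: p=0.0124, T=0.419, ωT=1.320311, cosh=2.005819, sinh=1.738767; start (x,ẋ)=(-0.177490, -0.372557) → end (x,ẋ)=(-0.574060, -1.787692)
phase 3: p=0.3462, T=0.270, ωT=0.850797, cosh=1.384293, sinh=0.957219; start (x,ẋ)=(-0.574060, -1.787692) → end (x,ẋ)=(-1.470762, -5.250464)

x = -1.4708, ẋ = -5.2505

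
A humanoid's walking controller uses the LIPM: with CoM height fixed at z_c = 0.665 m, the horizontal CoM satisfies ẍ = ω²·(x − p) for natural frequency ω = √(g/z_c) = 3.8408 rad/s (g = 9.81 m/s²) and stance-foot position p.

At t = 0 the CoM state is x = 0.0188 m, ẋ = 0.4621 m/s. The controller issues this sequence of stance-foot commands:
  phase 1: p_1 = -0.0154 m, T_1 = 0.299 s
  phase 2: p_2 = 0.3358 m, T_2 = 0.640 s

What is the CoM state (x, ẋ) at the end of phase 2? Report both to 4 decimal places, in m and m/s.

x = 1.1140, ẋ = 3.1135

phase 1: p=-0.0154, T=0.299, ωT=1.148399, cosh=1.735143, sinh=1.417999; start (x,ẋ)=(0.018800, 0.462100) → end (x,ẋ)=(0.214546, 0.988071)
phase 2: p=0.3358, T=0.640, ωT=2.458112, cosh=5.884165, sinh=5.798569; start (x,ẋ)=(0.214546, 0.988071) → end (x,ẋ)=(1.114043, 3.113514)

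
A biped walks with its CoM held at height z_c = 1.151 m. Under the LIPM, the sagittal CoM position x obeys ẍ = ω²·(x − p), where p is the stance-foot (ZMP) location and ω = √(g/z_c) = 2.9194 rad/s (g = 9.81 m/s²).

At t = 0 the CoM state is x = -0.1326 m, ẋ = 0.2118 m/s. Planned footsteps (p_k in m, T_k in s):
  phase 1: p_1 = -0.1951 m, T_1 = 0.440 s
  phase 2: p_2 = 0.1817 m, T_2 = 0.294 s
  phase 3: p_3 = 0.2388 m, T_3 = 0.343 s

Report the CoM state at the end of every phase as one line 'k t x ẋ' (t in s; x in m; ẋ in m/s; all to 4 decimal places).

1 0.4400 0.0475 0.7163
2 0.7340 0.2323 0.6176
3 1.0770 0.4779 0.9317

phase 1: p=-0.1951, T=0.440, ωT=1.284536, cosh=1.944885, sinh=1.668106; start (x,ẋ)=(-0.132600, 0.211800) → end (x,ẋ)=(0.047475, 0.716293)
phase 2: p=0.1817, T=0.294, ωT=0.858304, cosh=1.391518, sinh=0.967637; start (x,ẋ)=(0.047475, 0.716293) → end (x,ẋ)=(0.232340, 0.617560)
phase 3: p=0.2388, T=0.343, ωT=1.001354, cosh=1.544674, sinh=1.177292; start (x,ẋ)=(0.232340, 0.617560) → end (x,ẋ)=(0.477861, 0.931724)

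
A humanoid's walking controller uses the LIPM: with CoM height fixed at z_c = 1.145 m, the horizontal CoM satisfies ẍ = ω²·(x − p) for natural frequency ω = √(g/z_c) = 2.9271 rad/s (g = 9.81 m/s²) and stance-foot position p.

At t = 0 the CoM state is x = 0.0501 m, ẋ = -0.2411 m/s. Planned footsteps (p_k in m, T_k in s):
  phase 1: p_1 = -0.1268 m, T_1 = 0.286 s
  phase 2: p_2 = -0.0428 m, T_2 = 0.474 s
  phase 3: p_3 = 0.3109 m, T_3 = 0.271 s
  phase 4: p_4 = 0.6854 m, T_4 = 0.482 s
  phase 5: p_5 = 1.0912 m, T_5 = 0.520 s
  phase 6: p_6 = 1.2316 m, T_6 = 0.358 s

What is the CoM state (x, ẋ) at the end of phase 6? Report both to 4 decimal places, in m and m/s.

phase 1: p=-0.1268, T=0.286, ωT=0.837151, cosh=1.371359, sinh=0.938417; start (x,ẋ)=(0.050100, -0.241100) → end (x,ẋ)=(0.038498, 0.155281)
phase 2: p=-0.0428, T=0.474, ωT=1.387445, cosh=2.127160, sinh=1.877447; start (x,ẋ)=(0.038498, 0.155281) → end (x,ẋ)=(0.229731, 0.777078)
phase 3: p=0.3109, T=0.271, ωT=0.793244, cosh=1.331465, sinh=0.879091; start (x,ẋ)=(0.229731, 0.777078) → end (x,ẋ)=(0.436205, 0.825789)
phase 4: p=0.6854, T=0.482, ωT=1.410862, cosh=2.171711, sinh=1.927778; start (x,ẋ)=(0.436205, 0.825789) → end (x,ẋ)=(0.688081, 0.387215)
phase 5: p=1.0912, T=0.520, ωT=1.522092, cosh=2.400028, sinh=2.181773; start (x,ẋ)=(0.688081, 0.387215) → end (x,ẋ)=(0.412323, -1.645095)
phase 6: p=1.2316, T=0.358, ωT=1.047902, cosh=1.601167, sinh=1.250494; start (x,ẋ)=(0.412323, -1.645095) → end (x,ẋ)=(-0.783005, -5.632891)

x = -0.7830, ẋ = -5.6329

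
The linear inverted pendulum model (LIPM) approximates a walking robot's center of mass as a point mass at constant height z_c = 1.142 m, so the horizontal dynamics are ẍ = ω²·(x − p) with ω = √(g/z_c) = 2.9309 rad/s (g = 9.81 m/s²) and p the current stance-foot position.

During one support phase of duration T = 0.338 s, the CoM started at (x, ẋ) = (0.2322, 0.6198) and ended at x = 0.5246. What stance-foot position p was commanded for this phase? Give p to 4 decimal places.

ωT = 2.9309·0.338 = 0.990644; cosh(ωT) = 1.532153, sinh(ωT) = 1.160816
x(T) = p + (x₀−p)·cosh(ωT) + (ẋ₀/ω)·sinh(ωT) ⇒ p·(1 − cosh) = x(T) − x₀·cosh − (ẋ₀/ω)·sinh
numerator   = 0.5246 − (0.2322)·1.532153 − (0.6198/2.9309)·1.160816 = -0.076645
denominator = 1 − 1.532153 = -0.532153
p = -0.076645 / -0.532153 = 0.1440

p = 0.1440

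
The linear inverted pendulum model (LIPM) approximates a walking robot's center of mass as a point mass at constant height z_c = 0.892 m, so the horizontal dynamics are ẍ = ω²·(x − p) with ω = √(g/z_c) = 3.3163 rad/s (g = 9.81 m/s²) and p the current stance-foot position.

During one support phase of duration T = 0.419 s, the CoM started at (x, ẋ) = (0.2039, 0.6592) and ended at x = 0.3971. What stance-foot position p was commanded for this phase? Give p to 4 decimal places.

p = 0.3638

ωT = 3.3163·0.419 = 1.389530; cosh(ωT) = 2.131077, sinh(ωT) = 1.881885
x(T) = p + (x₀−p)·cosh(ωT) + (ẋ₀/ω)·sinh(ωT) ⇒ p·(1 − cosh) = x(T) − x₀·cosh − (ẋ₀/ω)·sinh
numerator   = 0.3971 − (0.2039)·2.131077 − (0.6592/3.3163)·1.881885 = -0.411500
denominator = 1 − 2.131077 = -1.131077
p = -0.411500 / -1.131077 = 0.3638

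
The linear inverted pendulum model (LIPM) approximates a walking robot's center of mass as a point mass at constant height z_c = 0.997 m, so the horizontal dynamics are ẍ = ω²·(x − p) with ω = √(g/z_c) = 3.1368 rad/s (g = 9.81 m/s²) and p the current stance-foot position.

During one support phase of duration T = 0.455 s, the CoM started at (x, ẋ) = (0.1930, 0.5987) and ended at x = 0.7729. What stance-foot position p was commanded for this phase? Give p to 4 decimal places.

ωT = 3.1368·0.455 = 1.427244; cosh(ωT) = 2.203584, sinh(ωT) = 1.963615
x(T) = p + (x₀−p)·cosh(ωT) + (ẋ₀/ω)·sinh(ωT) ⇒ p·(1 − cosh) = x(T) − x₀·cosh − (ẋ₀/ω)·sinh
numerator   = 0.7729 − (0.1930)·2.203584 − (0.5987/3.1368)·1.963615 = -0.027174
denominator = 1 − 2.203584 = -1.203584
p = -0.027174 / -1.203584 = 0.0226

p = 0.0226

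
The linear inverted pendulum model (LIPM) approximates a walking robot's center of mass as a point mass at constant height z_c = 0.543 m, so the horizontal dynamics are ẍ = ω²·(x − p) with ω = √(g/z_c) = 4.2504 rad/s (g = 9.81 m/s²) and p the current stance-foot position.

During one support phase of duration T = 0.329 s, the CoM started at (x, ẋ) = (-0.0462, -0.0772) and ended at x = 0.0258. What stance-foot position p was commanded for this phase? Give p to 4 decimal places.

p = -0.1390

ωT = 4.2504·0.329 = 1.398382; cosh(ωT) = 2.147819, sinh(ωT) = 1.900823
x(T) = p + (x₀−p)·cosh(ωT) + (ẋ₀/ω)·sinh(ωT) ⇒ p·(1 − cosh) = x(T) − x₀·cosh − (ẋ₀/ω)·sinh
numerator   = 0.0258 − (-0.0462)·2.147819 − (-0.0772/4.2504)·1.900823 = 0.159554
denominator = 1 − 2.147819 = -1.147819
p = 0.159554 / -1.147819 = -0.1390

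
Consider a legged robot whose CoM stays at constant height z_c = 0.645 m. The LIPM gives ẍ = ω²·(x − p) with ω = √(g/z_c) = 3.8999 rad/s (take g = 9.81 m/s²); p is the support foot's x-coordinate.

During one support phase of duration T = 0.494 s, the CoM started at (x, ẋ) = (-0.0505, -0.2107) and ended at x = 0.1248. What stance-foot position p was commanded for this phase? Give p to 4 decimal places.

ωT = 3.8999·0.494 = 1.926551; cosh(ωT) = 3.505718, sinh(ωT) = 3.360068
x(T) = p + (x₀−p)·cosh(ωT) + (ẋ₀/ω)·sinh(ωT) ⇒ p·(1 − cosh) = x(T) − x₀·cosh − (ẋ₀/ω)·sinh
numerator   = 0.1248 − (-0.0505)·3.505718 − (-0.2107/3.8999)·3.360068 = 0.483373
denominator = 1 − 3.505718 = -2.505718
p = 0.483373 / -2.505718 = -0.1929

p = -0.1929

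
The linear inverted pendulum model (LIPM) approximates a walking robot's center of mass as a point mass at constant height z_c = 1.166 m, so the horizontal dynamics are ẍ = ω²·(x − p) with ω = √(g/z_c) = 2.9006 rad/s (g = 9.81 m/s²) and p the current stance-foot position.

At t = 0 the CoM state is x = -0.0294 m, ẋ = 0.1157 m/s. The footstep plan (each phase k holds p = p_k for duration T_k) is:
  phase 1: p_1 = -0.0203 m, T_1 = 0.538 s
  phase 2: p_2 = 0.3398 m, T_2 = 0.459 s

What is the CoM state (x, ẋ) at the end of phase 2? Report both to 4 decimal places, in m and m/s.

phase 1: p=-0.0203, T=0.538, ωT=1.560523, cosh=2.485668, sinh=2.275642; start (x,ẋ)=(-0.029400, 0.115700) → end (x,ẋ)=(0.047852, 0.227525)
phase 2: p=0.3398, T=0.459, ωT=1.331375, cosh=2.025181, sinh=1.761067; start (x,ẋ)=(0.047852, 0.227525) → end (x,ẋ)=(-0.113308, -1.030535)

x = -0.1133, ẋ = -1.0305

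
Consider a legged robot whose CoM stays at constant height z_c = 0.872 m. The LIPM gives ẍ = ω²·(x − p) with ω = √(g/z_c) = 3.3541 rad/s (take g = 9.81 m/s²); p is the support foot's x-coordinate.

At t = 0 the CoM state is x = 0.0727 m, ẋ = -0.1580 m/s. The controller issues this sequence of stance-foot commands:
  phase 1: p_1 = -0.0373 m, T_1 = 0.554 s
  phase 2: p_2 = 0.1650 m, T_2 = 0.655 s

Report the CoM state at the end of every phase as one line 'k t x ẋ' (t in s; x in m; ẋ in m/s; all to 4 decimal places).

phase 1: p=-0.0373, T=0.554, ωT=1.858171, cosh=3.283979, sinh=3.128022; start (x,ẋ)=(0.072700, -0.158000) → end (x,ẋ)=(0.176587, 0.635218)
phase 2: p=0.1650, T=0.655, ωT=2.196935, cosh=4.554271, sinh=4.443128; start (x,ẋ)=(0.176587, 0.635218) → end (x,ẋ)=(1.059237, 3.065640)

1 0.5540 0.1766 0.6352
2 1.2090 1.0592 3.0656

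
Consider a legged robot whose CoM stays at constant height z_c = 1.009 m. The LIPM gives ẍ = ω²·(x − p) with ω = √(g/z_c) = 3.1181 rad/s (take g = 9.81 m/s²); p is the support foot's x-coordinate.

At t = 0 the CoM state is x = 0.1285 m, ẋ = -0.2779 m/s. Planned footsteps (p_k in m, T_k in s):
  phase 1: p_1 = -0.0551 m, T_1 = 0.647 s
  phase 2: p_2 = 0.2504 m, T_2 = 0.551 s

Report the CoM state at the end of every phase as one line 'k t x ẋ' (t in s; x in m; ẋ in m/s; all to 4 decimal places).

1 0.6470 0.3182 1.0509
2 1.1980 1.3545 3.5933

phase 1: p=-0.0551, T=0.647, ωT=2.017411, cosh=3.825915, sinh=3.692916; start (x,ẋ)=(0.128500, -0.277900) → end (x,ẋ)=(0.318208, 1.050910)
phase 2: p=0.2504, T=0.551, ωT=1.718073, cosh=2.876595, sinh=2.697183; start (x,ẋ)=(0.318208, 1.050910) → end (x,ẋ)=(1.354502, 3.593312)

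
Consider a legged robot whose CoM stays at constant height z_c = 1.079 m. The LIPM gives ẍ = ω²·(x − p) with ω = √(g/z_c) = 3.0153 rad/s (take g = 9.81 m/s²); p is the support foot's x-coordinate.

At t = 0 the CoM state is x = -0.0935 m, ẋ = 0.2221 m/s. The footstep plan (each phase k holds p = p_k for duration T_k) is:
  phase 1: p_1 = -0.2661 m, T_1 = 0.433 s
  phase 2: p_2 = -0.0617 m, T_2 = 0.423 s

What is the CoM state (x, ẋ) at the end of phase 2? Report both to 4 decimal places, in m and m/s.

phase 1: p=-0.2661, T=0.433, ωT=1.305625, cosh=1.980499, sinh=1.709496; start (x,ẋ)=(-0.093500, 0.222100) → end (x,ẋ)=(0.201652, 1.329560)
phase 2: p=-0.0617, T=0.423, ωT=1.275472, cosh=1.929845, sinh=1.650546; start (x,ẋ)=(0.201652, 1.329560) → end (x,ẋ)=(1.174316, 3.876516)

x = 1.1743, ẋ = 3.8765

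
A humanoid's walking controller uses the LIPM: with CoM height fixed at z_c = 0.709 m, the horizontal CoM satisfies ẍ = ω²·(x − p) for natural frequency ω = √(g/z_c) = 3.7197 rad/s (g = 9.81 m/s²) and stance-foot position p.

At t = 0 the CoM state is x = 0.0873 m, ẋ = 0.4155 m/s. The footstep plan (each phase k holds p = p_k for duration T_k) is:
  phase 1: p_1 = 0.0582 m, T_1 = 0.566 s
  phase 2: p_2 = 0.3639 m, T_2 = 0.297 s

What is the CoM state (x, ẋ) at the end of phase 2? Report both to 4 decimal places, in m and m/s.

phase 1: p=0.0582, T=0.566, ωT=2.105350, cosh=4.165890, sinh=4.044087; start (x,ẋ)=(0.087300, 0.415500) → end (x,ẋ)=(0.631162, 2.168673)
phase 2: p=0.3639, T=0.297, ωT=1.104751, cosh=1.674883, sinh=1.343590; start (x,ẋ)=(0.631162, 2.168673) → end (x,ẋ)=(1.594877, 4.967983)

x = 1.5949, ẋ = 4.9680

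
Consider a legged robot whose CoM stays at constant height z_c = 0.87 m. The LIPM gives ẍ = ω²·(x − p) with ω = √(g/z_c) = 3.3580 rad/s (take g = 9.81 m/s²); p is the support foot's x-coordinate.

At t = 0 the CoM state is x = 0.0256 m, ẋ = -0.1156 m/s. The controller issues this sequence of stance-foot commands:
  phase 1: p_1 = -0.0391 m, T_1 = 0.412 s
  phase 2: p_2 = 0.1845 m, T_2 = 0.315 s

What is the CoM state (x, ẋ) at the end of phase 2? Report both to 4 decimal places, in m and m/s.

x = 0.0019, ẋ = -0.3814

phase 1: p=-0.0391, T=0.412, ωT=1.383496, cosh=2.119761, sinh=1.869061; start (x,ẋ)=(0.025600, -0.115600) → end (x,ẋ)=(0.033706, 0.161033)
phase 2: p=0.1845, T=0.315, ωT=1.057770, cosh=1.613585, sinh=1.266356; start (x,ẋ)=(0.033706, 0.161033) → end (x,ẋ)=(0.001908, -0.381402)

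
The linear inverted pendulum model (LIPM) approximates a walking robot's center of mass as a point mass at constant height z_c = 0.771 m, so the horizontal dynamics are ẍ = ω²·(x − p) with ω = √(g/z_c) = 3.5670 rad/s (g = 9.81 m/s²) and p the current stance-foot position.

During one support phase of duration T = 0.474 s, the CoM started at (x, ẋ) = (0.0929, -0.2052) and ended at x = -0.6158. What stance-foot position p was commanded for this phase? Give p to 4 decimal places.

ωT = 3.5670·0.474 = 1.690758; cosh(ωT) = 2.803985, sinh(ωT) = 2.619605
x(T) = p + (x₀−p)·cosh(ωT) + (ẋ₀/ω)·sinh(ωT) ⇒ p·(1 − cosh) = x(T) − x₀·cosh − (ẋ₀/ω)·sinh
numerator   = -0.6158 − (0.0929)·2.803985 − (-0.2052/3.5670)·2.619605 = -0.725591
denominator = 1 − 2.803985 = -1.803985
p = -0.725591 / -1.803985 = 0.4022

p = 0.4022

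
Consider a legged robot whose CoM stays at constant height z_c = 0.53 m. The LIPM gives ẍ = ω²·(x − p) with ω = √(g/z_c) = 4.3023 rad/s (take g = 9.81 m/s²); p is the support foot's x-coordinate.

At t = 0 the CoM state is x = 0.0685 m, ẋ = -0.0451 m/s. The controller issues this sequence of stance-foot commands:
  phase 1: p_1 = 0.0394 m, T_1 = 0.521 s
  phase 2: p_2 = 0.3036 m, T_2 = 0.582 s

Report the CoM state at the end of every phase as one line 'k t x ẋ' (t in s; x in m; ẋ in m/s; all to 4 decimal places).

1 0.5210 0.1291 0.3677
2 1.1030 -0.2517 -2.2974

phase 1: p=0.0394, T=0.521, ωT=2.241498, cosh=4.756857, sinh=4.650558; start (x,ẋ)=(0.068500, -0.045100) → end (x,ẋ)=(0.129074, 0.367701)
phase 2: p=0.3036, T=0.582, ωT=2.503939, cosh=6.156166, sinh=6.074404; start (x,ẋ)=(0.129074, 0.367701) → end (x,ẋ)=(-0.251656, -2.297420)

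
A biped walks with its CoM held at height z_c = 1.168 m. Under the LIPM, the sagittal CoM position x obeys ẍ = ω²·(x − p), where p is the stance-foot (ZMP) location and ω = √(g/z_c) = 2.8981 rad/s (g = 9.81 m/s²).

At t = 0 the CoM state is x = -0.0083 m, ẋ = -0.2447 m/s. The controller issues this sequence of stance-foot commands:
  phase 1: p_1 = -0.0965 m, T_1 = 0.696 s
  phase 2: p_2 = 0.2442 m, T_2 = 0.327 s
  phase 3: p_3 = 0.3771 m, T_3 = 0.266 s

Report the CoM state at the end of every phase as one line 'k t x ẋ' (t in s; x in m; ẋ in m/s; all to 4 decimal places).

phase 1: p=-0.0965, T=0.696, ωT=2.017078, cosh=3.824685, sinh=3.691642; start (x,ẋ)=(-0.008300, -0.244700) → end (x,ẋ)=(-0.070865, 0.007729)
phase 2: p=0.2442, T=0.327, ωT=0.947679, cosh=1.483677, sinh=1.096037; start (x,ẋ)=(-0.070865, 0.007729) → end (x,ẋ)=(-0.220332, -0.989314)
phase 3: p=0.3771, T=0.266, ωT=0.770895, cosh=1.312149, sinh=0.849550; start (x,ẋ)=(-0.220332, -0.989314) → end (x,ẋ)=(-0.696828, -2.769053)

1 0.6960 -0.0709 0.0077
2 1.0230 -0.2203 -0.9893
3 1.2890 -0.6968 -2.7691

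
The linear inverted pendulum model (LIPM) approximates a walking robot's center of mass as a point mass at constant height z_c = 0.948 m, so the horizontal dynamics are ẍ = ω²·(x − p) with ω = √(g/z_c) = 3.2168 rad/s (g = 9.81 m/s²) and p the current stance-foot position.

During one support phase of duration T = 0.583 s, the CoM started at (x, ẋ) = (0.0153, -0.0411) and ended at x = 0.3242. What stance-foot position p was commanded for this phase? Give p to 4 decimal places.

ωT = 3.2168·0.583 = 1.875394; cosh(ωT) = 3.338343, sinh(ωT) = 3.185048
x(T) = p + (x₀−p)·cosh(ωT) + (ẋ₀/ω)·sinh(ωT) ⇒ p·(1 − cosh) = x(T) − x₀·cosh − (ẋ₀/ω)·sinh
numerator   = 0.3242 − (0.0153)·3.338343 − (-0.0411/3.2168)·3.185048 = 0.313818
denominator = 1 − 3.338343 = -2.338343
p = 0.313818 / -2.338343 = -0.1342

p = -0.1342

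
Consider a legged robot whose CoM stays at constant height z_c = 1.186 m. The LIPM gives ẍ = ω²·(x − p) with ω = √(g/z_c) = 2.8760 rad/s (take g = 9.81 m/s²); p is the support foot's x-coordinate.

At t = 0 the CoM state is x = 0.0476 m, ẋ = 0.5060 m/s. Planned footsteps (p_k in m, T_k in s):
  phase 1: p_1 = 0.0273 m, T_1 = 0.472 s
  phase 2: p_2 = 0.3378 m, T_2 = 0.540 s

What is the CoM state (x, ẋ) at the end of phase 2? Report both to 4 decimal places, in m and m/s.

x = 1.3691, ẋ = 3.1794

phase 1: p=0.0273, T=0.472, ωT=1.357472, cosh=2.071833, sinh=1.814523; start (x,ẋ)=(0.047600, 0.506000) → end (x,ẋ)=(0.388603, 1.154285)
phase 2: p=0.3378, T=0.540, ωT=1.553040, cosh=2.468709, sinh=2.257106; start (x,ẋ)=(0.388603, 1.154285) → end (x,ẋ)=(1.369109, 3.179379)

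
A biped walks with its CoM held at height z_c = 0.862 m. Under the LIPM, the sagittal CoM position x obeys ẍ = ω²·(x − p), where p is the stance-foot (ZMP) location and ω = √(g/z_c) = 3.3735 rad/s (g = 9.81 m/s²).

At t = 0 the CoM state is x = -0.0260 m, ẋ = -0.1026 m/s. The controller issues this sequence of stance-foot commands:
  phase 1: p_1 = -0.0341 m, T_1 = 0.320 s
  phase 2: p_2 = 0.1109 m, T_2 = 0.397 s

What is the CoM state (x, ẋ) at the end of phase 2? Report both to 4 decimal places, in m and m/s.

phase 1: p=-0.0341, T=0.320, ωT=1.079520, cosh=1.641513, sinh=1.301754; start (x,ẋ)=(-0.026000, -0.102600) → end (x,ẋ)=(-0.060395, -0.132848)
phase 2: p=0.1109, T=0.397, ωT=1.339279, cosh=2.039164, sinh=1.777129; start (x,ẋ)=(-0.060395, -0.132848) → end (x,ẋ)=(-0.308381, -1.297836)

x = -0.3084, ẋ = -1.2978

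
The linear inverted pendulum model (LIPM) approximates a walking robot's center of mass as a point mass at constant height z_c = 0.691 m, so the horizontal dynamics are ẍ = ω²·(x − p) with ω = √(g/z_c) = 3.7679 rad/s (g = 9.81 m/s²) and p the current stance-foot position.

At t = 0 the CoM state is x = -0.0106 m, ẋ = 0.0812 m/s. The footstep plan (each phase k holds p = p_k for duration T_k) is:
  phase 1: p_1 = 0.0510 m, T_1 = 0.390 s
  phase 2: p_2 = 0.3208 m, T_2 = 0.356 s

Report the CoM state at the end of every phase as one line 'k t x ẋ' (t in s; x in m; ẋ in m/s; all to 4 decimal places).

1 0.3900 -0.0456 -0.2919
2 0.7460 -0.5658 -3.0558

phase 1: p=0.0510, T=0.390, ωT=1.469481, cosh=2.288512, sinh=2.058467; start (x,ẋ)=(-0.010600, 0.081200) → end (x,ẋ)=(-0.045611, -0.291948)
phase 2: p=0.3208, T=0.356, ωT=1.341372, cosh=2.042887, sinh=1.781401; start (x,ẋ)=(-0.045611, -0.291948) → end (x,ẋ)=(-0.565766, -3.055823)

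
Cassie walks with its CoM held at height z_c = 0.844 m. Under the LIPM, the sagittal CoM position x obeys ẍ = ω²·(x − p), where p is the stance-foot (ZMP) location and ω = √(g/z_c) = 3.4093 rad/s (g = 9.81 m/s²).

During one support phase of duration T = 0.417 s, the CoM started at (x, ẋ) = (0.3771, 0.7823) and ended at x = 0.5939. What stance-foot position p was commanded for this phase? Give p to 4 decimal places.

p = 0.5708

ωT = 3.4093·0.417 = 1.421678; cosh(ωT) = 2.192689, sinh(ωT) = 1.951380
x(T) = p + (x₀−p)·cosh(ωT) + (ẋ₀/ω)·sinh(ωT) ⇒ p·(1 − cosh) = x(T) − x₀·cosh − (ẋ₀/ω)·sinh
numerator   = 0.5939 − (0.3771)·2.192689 − (0.7823/3.4093)·1.951380 = -0.680728
denominator = 1 − 2.192689 = -1.192689
p = -0.680728 / -1.192689 = 0.5708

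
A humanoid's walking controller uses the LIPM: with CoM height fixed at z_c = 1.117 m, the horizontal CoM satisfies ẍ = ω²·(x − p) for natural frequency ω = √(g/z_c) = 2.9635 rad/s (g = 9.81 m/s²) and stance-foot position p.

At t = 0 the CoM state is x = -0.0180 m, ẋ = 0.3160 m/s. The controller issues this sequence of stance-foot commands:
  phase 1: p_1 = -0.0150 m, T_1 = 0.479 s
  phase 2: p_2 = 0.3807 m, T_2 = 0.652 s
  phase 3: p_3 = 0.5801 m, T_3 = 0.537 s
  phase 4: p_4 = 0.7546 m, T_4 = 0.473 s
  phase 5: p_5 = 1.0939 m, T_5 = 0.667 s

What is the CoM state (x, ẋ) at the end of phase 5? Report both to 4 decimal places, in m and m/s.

phase 1: p=-0.0150, T=0.479, ωT=1.419516, cosh=2.188476, sinh=1.946645; start (x,ẋ)=(-0.018000, 0.316000) → end (x,ẋ)=(0.186007, 0.674252)
phase 2: p=0.3807, T=0.652, ωT=1.932202, cosh=3.524763, sinh=3.379934; start (x,ẋ)=(0.186007, 0.674252) → end (x,ẋ)=(0.463450, 0.426444)
phase 3: p=0.5801, T=0.537, ωT=1.591400, cosh=2.557128, sinh=2.353488; start (x,ẋ)=(0.463450, 0.426444) → end (x,ẋ)=(0.620476, 0.276891)
phase 4: p=0.7546, T=0.473, ωT=1.401735, cosh=2.154207, sinh=1.908037; start (x,ẋ)=(0.620476, 0.276891) → end (x,ẋ)=(0.643944, -0.161921)
phase 5: p=1.0939, T=0.667, ωT=1.976654, cosh=3.678542, sinh=3.540010; start (x,ẋ)=(0.643944, -0.161921) → end (x,ẋ)=(-0.754705, -5.316047)

x = -0.7547, ẋ = -5.3160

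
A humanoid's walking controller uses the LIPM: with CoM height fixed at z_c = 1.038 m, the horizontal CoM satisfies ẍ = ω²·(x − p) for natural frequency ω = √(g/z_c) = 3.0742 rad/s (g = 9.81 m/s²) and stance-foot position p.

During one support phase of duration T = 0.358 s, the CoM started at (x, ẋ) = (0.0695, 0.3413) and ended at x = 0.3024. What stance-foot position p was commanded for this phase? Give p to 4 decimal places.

ωT = 3.0742·0.358 = 1.100564; cosh(ωT) = 1.669272, sinh(ωT) = 1.336588
x(T) = p + (x₀−p)·cosh(ωT) + (ẋ₀/ω)·sinh(ωT) ⇒ p·(1 − cosh) = x(T) − x₀·cosh − (ẋ₀/ω)·sinh
numerator   = 0.3024 − (0.0695)·1.669272 − (0.3413/3.0742)·1.336588 = 0.037997
denominator = 1 − 1.669272 = -0.669272
p = 0.037997 / -0.669272 = -0.0568

p = -0.0568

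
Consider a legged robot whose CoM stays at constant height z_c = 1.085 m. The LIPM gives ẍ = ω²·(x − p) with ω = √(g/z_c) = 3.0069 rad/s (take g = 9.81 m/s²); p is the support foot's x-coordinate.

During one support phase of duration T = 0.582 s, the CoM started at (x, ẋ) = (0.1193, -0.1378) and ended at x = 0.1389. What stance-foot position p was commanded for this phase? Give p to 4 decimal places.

ωT = 3.0069·0.582 = 1.750016; cosh(ωT) = 2.964232, sinh(ωT) = 2.790461
x(T) = p + (x₀−p)·cosh(ωT) + (ẋ₀/ω)·sinh(ωT) ⇒ p·(1 − cosh) = x(T) − x₀·cosh − (ẋ₀/ω)·sinh
numerator   = 0.1389 − (0.1193)·2.964232 − (-0.1378/3.0069)·2.790461 = -0.086852
denominator = 1 − 2.964232 = -1.964232
p = -0.086852 / -1.964232 = 0.0442

p = 0.0442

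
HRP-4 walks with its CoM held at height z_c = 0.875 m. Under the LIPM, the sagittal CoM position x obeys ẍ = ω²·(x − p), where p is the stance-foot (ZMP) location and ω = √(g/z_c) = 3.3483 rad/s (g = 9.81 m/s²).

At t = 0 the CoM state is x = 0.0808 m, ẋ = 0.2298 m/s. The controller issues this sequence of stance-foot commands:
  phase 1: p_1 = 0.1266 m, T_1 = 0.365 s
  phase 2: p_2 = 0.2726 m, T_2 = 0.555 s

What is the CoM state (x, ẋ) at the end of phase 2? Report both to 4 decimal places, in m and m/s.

x = 0.0389, ẋ = -0.6885

phase 1: p=0.1266, T=0.365, ωT=1.222130, cosh=1.844505, sinh=1.549903; start (x,ẋ)=(0.080800, 0.229800) → end (x,ẋ)=(0.148494, 0.186186)
phase 2: p=0.2726, T=0.555, ωT=1.858307, cosh=3.284402, sinh=3.128465; start (x,ẋ)=(0.148494, 0.186186) → end (x,ẋ)=(0.038949, -0.688501)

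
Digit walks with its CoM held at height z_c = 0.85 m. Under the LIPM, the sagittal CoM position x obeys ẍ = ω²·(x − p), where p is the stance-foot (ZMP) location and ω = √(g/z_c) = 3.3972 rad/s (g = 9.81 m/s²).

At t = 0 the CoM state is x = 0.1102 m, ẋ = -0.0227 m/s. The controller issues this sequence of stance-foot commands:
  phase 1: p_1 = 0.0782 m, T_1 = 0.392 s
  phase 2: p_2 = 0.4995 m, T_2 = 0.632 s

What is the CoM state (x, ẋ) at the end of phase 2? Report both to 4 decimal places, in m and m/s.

phase 1: p=0.0782, T=0.392, ωT=1.331702, cosh=2.025757, sinh=1.761729; start (x,ẋ)=(0.110200, -0.022700) → end (x,ẋ)=(0.131252, 0.145534)
phase 2: p=0.4995, T=0.632, ωT=2.147030, cosh=4.338117, sinh=4.221286; start (x,ẋ)=(0.131252, 0.145534) → end (x,ẋ)=(-0.917164, -4.649533)

x = -0.9172, ẋ = -4.6495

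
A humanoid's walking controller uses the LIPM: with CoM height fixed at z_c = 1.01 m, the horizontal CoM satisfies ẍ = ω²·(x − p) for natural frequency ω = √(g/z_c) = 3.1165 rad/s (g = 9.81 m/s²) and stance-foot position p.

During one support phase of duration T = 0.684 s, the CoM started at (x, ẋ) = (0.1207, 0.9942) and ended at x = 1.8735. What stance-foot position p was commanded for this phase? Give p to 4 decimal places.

ωT = 3.1165·0.684 = 2.131686; cosh(ωT) = 4.273852, sinh(ωT) = 4.155215
x(T) = p + (x₀−p)·cosh(ωT) + (ẋ₀/ω)·sinh(ωT) ⇒ p·(1 − cosh) = x(T) − x₀·cosh − (ẋ₀/ω)·sinh
numerator   = 1.8735 − (0.1207)·4.273852 − (0.9942/3.1165)·4.155215 = 0.032084
denominator = 1 − 4.273852 = -3.273852
p = 0.032084 / -3.273852 = -0.0098

p = -0.0098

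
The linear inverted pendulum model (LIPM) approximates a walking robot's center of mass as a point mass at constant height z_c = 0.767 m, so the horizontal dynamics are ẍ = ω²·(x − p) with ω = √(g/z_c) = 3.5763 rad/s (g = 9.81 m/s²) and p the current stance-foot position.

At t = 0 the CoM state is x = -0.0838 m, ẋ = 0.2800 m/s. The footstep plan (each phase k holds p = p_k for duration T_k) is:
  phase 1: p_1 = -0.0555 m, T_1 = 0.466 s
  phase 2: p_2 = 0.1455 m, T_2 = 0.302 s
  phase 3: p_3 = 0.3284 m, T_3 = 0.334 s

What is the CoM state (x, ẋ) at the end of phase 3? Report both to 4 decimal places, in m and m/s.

phase 1: p=-0.0555, T=0.466, ωT=1.666556, cosh=2.741400, sinh=2.552503; start (x,ẋ)=(-0.083800, 0.280000) → end (x,ẋ)=(0.066762, 0.509255)
phase 2: p=0.1455, T=0.302, ωT=1.080043, cosh=1.642193, sinh=1.302612; start (x,ẋ)=(0.066762, 0.509255) → end (x,ẋ)=(0.201685, 0.469492)
phase 3: p=0.3284, T=0.334, ωT=1.194484, cosh=1.802357, sinh=1.499497; start (x,ẋ)=(0.201685, 0.469492) → end (x,ẋ)=(0.296867, 0.166665)

x = 0.2969, ẋ = 0.1667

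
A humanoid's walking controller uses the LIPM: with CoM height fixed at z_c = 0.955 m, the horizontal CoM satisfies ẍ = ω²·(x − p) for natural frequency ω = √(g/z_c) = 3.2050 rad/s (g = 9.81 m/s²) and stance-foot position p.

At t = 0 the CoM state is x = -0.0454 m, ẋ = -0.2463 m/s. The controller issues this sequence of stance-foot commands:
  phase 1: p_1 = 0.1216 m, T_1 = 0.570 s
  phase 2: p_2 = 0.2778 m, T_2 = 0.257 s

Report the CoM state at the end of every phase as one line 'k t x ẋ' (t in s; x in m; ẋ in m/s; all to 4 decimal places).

1 0.5700 -0.6433 -2.4051
2 0.8270 -1.6643 -5.9843

phase 1: p=0.1216, T=0.570, ωT=1.826850, cosh=3.187600, sinh=3.026681; start (x,ẋ)=(-0.045400, -0.246300) → end (x,ẋ)=(-0.643326, -2.405091)
phase 2: p=0.2778, T=0.257, ωT=0.823685, cosh=1.358847, sinh=0.920035; start (x,ẋ)=(-0.643326, -2.405091) → end (x,ẋ)=(-1.664280, -5.984286)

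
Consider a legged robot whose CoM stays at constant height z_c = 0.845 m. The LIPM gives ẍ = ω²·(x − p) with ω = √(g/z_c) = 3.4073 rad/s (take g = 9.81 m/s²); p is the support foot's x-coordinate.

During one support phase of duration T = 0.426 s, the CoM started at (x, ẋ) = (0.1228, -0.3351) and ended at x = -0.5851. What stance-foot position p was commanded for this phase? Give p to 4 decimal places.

ωT = 3.4073·0.426 = 1.451510; cosh(ωT) = 2.251886, sinh(ωT) = 2.017670
x(T) = p + (x₀−p)·cosh(ωT) + (ẋ₀/ω)·sinh(ωT) ⇒ p·(1 − cosh) = x(T) − x₀·cosh − (ẋ₀/ω)·sinh
numerator   = -0.5851 − (0.1228)·2.251886 − (-0.3351/3.4073)·2.017670 = -0.663199
denominator = 1 − 2.251886 = -1.251886
p = -0.663199 / -1.251886 = 0.5298

p = 0.5298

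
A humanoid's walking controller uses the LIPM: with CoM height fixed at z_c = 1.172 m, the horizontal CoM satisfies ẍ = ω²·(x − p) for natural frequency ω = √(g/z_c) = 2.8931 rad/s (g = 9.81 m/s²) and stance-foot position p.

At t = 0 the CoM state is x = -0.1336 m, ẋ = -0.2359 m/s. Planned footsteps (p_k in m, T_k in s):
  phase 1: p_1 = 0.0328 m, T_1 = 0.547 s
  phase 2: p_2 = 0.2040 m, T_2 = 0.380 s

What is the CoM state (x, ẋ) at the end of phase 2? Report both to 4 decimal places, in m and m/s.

phase 1: p=0.0328, T=0.547, ωT=1.582526, cosh=2.536344, sinh=2.330889; start (x,ẋ)=(-0.133600, -0.235900) → end (x,ẋ)=(-0.579306, -1.720441)
phase 2: p=0.2040, T=0.380, ωT=1.099378, cosh=1.667688, sinh=1.334610; start (x,ẋ)=(-0.579306, -1.720441) → end (x,ẋ)=(-1.895963, -5.893628)

x = -1.8960, ẋ = -5.8936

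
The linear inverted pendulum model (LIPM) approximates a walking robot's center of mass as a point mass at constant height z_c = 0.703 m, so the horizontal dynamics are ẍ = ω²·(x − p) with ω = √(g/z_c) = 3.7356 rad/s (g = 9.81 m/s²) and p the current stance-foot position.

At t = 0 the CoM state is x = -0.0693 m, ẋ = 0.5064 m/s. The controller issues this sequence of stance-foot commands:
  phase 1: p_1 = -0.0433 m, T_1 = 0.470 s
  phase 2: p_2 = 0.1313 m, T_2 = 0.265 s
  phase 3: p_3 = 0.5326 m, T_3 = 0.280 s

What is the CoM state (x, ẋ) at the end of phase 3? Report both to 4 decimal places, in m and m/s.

x = 1.6375, ẋ = 4.7529

phase 1: p=-0.0433, T=0.470, ωT=1.755732, cosh=2.980232, sinh=2.807451; start (x,ẋ)=(-0.069300, 0.506400) → end (x,ẋ)=(0.259794, 1.236514)
phase 2: p=0.1313, T=0.265, ωT=0.989934, cosh=1.531329, sinh=1.159728; start (x,ẋ)=(0.259794, 1.236514) → end (x,ẋ)=(0.711945, 2.450180)
phase 3: p=0.5326, T=0.280, ωT=1.045968, cosh=1.598752, sinh=1.247400; start (x,ẋ)=(0.711945, 2.450180) → end (x,ẋ)=(1.637498, 4.752941)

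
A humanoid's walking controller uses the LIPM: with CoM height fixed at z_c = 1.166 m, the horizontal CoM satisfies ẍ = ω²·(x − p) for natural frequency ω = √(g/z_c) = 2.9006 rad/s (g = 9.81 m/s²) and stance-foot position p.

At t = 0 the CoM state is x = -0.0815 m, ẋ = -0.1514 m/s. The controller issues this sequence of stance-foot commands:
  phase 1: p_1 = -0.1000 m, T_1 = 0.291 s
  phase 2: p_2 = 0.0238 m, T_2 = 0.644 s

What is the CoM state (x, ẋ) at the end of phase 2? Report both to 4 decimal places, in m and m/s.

x = -0.6380, ẋ = -1.8777

phase 1: p=-0.1000, T=0.291, ωT=0.844075, cosh=1.377890, sinh=0.947935; start (x,ẋ)=(-0.081500, -0.151400) → end (x,ẋ)=(-0.123988, -0.157745)
phase 2: p=0.0238, T=0.644, ωT=1.867986, cosh=3.314840, sinh=3.160405; start (x,ẋ)=(-0.123988, -0.157745) → end (x,ẋ)=(-0.637966, -1.877679)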